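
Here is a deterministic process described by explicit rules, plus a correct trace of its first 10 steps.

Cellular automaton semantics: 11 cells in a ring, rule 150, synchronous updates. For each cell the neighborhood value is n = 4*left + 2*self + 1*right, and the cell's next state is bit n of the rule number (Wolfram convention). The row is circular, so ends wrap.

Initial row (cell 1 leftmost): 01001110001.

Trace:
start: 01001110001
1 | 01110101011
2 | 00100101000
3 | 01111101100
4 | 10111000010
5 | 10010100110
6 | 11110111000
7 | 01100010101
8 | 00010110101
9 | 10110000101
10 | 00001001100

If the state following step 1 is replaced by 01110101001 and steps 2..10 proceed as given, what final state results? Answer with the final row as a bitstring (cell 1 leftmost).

state after step 1 := 01110101001
2 | 00100101111
3 | 11111100110
4 | 01111011000
5 | 10110000100
6 | 10001001111
7 | 01011110111
8 | 01001100010
9 | 11110010111
10 | 11101110011

11101110011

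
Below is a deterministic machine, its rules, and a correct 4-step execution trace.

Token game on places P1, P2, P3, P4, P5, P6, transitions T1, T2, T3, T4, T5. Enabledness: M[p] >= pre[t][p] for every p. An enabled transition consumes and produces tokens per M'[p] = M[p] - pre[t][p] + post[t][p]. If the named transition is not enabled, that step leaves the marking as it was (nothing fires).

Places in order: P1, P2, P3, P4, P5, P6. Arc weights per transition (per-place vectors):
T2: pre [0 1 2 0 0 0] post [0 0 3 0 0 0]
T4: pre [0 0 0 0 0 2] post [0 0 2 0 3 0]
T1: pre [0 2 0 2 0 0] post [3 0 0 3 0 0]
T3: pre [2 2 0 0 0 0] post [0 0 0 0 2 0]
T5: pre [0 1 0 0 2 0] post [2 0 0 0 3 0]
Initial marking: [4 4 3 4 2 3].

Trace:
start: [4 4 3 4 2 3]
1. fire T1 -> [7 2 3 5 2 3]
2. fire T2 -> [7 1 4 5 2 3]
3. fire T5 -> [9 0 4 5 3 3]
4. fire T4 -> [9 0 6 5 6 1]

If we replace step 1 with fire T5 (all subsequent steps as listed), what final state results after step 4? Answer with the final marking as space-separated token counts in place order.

(re-executing from step 1 with the substitution; state before step 1: [4 4 3 4 2 3])
1. fire T5 -> [6 3 3 4 3 3]
2. fire T2 -> [6 2 4 4 3 3]
3. fire T5 -> [8 1 4 4 4 3]
4. fire T4 -> [8 1 6 4 7 1]

8 1 6 4 7 1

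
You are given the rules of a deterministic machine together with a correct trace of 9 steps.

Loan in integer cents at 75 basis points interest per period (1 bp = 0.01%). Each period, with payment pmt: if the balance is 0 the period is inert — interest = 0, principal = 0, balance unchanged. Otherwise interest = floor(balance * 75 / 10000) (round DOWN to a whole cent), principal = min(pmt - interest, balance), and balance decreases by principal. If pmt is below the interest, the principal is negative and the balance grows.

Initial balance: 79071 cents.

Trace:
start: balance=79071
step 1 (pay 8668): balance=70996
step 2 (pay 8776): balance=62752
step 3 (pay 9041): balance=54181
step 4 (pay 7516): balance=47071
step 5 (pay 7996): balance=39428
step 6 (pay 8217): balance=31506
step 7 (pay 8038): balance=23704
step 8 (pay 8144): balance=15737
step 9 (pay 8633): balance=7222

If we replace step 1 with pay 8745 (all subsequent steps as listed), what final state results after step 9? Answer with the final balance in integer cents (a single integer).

7140

(re-executing from step 1 with the substitution; state before step 1: balance=79071)
step 1 (pay 8745): balance=70919
step 2 (pay 8776): balance=62674
step 3 (pay 9041): balance=54103
step 4 (pay 7516): balance=46992
step 5 (pay 7996): balance=39348
step 6 (pay 8217): balance=31426
step 7 (pay 8038): balance=23623
step 8 (pay 8144): balance=15656
step 9 (pay 8633): balance=7140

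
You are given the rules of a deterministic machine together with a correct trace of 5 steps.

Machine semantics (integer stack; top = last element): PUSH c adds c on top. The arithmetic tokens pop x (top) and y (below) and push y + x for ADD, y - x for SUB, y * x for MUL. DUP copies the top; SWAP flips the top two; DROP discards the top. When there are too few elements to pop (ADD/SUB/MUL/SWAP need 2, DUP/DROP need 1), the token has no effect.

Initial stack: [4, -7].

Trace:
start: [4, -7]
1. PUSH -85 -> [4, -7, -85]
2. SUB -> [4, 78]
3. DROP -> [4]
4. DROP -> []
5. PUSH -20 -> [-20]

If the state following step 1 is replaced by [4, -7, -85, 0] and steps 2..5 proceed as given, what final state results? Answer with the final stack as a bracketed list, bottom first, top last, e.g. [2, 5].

[4, -20]

state after step 1 := [4, -7, -85, 0]
2. SUB -> [4, -7, -85]
3. DROP -> [4, -7]
4. DROP -> [4]
5. PUSH -20 -> [4, -20]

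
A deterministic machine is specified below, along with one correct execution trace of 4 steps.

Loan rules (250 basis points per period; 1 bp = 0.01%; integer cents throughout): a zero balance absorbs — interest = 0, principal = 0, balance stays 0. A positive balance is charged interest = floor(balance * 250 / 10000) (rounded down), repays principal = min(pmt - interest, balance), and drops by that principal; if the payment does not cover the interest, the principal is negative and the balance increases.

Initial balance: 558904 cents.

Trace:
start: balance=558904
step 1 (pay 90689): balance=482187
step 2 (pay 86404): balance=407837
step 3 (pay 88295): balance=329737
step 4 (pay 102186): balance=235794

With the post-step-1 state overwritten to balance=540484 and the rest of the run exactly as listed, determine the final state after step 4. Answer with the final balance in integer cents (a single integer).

298574

state after step 1 := balance=540484
step 2 (pay 86404): balance=467592
step 3 (pay 88295): balance=390986
step 4 (pay 102186): balance=298574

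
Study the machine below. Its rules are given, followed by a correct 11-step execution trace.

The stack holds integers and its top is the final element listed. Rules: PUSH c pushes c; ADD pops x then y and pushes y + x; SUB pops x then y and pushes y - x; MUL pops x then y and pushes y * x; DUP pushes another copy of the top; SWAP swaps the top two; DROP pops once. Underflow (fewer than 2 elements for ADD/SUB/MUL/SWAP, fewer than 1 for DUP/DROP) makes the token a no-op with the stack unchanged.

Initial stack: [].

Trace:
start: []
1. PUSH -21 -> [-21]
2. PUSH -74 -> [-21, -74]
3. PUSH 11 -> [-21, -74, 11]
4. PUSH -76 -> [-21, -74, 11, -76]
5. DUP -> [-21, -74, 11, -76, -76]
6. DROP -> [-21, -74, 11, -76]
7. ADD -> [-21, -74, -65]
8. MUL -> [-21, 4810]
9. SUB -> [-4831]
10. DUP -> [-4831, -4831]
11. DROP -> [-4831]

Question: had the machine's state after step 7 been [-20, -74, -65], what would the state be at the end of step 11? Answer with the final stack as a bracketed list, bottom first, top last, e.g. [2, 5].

state after step 7 := [-20, -74, -65]
8. MUL -> [-20, 4810]
9. SUB -> [-4830]
10. DUP -> [-4830, -4830]
11. DROP -> [-4830]

[-4830]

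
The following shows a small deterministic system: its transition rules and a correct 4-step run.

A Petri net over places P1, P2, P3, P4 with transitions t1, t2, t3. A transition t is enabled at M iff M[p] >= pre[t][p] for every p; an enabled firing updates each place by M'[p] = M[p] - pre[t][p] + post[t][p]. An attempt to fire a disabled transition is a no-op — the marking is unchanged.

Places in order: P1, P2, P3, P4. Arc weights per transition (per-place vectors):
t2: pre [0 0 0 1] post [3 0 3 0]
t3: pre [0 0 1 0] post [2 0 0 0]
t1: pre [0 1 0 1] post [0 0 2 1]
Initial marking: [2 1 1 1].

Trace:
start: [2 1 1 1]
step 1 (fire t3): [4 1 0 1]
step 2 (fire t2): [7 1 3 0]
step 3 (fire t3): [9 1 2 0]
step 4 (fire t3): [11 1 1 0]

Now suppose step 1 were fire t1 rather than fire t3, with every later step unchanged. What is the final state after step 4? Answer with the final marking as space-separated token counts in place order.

9 0 4 0

(re-executing from step 1 with the substitution; state before step 1: [2 1 1 1])
step 1 (fire t1): [2 0 3 1]
step 2 (fire t2): [5 0 6 0]
step 3 (fire t3): [7 0 5 0]
step 4 (fire t3): [9 0 4 0]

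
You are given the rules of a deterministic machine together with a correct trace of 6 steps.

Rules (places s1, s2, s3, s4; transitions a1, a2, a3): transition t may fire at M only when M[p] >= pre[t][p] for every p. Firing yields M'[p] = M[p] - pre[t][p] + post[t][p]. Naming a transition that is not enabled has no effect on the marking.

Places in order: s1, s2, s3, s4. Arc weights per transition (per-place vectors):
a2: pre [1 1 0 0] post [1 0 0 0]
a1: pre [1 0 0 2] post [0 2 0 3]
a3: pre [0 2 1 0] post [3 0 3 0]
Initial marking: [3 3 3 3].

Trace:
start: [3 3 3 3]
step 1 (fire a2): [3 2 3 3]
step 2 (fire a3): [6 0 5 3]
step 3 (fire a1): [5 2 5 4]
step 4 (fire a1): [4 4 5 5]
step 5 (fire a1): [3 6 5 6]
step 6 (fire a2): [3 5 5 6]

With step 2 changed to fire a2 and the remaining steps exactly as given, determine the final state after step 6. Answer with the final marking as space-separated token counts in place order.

(re-executing from step 2 with the substitution; state before step 2: [3 2 3 3])
step 2 (fire a2): [3 1 3 3]
step 3 (fire a1): [2 3 3 4]
step 4 (fire a1): [1 5 3 5]
step 5 (fire a1): [0 7 3 6]
step 6 (fire a2): [0 7 3 6]

0 7 3 6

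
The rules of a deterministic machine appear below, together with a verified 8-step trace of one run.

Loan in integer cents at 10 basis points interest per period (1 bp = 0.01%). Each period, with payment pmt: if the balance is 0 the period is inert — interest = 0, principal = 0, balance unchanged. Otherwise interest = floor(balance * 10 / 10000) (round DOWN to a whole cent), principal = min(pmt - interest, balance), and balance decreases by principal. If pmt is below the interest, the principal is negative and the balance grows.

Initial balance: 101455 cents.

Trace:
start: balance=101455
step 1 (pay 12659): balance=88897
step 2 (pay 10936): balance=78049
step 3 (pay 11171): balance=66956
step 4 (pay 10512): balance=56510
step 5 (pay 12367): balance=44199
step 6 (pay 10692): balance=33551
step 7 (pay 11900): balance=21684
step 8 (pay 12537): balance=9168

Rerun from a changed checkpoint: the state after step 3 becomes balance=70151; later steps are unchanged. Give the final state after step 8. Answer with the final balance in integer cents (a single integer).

12379

state after step 3 := balance=70151
step 4 (pay 10512): balance=59709
step 5 (pay 12367): balance=47401
step 6 (pay 10692): balance=36756
step 7 (pay 11900): balance=24892
step 8 (pay 12537): balance=12379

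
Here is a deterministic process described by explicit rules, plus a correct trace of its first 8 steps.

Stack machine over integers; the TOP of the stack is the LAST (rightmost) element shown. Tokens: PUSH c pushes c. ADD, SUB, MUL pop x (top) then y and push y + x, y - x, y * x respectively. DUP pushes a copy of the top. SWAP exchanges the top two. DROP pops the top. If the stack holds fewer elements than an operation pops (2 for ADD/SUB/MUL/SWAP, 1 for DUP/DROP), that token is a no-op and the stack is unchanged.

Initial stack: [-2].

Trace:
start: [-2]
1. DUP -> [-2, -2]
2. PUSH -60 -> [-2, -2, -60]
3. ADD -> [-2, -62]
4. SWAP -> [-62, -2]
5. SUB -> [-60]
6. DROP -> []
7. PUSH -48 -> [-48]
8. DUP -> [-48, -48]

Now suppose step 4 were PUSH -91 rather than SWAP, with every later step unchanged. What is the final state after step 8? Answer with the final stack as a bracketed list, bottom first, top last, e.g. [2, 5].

[-2, -48, -48]

(re-executing from step 4 with the substitution; state before step 4: [-2, -62])
4. PUSH -91 -> [-2, -62, -91]
5. SUB -> [-2, 29]
6. DROP -> [-2]
7. PUSH -48 -> [-2, -48]
8. DUP -> [-2, -48, -48]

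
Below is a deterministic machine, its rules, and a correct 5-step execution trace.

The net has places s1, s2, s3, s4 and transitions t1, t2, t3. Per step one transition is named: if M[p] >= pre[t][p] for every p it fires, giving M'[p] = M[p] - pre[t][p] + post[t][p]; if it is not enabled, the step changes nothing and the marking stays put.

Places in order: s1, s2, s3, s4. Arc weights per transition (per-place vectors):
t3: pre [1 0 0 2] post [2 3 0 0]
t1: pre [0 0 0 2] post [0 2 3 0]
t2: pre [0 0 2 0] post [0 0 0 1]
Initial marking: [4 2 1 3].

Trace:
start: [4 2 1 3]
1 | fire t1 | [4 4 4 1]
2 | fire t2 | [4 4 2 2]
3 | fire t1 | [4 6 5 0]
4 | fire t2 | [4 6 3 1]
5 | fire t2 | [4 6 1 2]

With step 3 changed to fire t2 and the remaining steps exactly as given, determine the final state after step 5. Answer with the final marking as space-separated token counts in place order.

(re-executing from step 3 with the substitution; state before step 3: [4 4 2 2])
3 | fire t2 | [4 4 0 3]
4 | fire t2 | [4 4 0 3]
5 | fire t2 | [4 4 0 3]

4 4 0 3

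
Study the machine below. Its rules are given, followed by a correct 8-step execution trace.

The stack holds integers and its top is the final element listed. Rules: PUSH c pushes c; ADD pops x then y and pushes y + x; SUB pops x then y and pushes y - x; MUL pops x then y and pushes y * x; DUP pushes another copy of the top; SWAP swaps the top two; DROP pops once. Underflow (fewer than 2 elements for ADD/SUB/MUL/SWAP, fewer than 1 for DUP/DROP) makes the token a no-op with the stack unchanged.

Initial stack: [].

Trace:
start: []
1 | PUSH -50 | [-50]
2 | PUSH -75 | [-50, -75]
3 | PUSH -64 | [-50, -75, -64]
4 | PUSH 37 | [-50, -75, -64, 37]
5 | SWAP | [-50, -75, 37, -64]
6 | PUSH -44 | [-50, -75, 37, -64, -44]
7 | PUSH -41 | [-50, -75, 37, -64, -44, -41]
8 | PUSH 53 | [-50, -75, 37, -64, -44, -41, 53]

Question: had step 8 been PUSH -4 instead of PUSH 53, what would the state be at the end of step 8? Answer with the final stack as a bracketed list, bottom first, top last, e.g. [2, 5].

(re-executing from step 8 with the substitution; state before step 8: [-50, -75, 37, -64, -44, -41])
8 | PUSH -4 | [-50, -75, 37, -64, -44, -41, -4]

[-50, -75, 37, -64, -44, -41, -4]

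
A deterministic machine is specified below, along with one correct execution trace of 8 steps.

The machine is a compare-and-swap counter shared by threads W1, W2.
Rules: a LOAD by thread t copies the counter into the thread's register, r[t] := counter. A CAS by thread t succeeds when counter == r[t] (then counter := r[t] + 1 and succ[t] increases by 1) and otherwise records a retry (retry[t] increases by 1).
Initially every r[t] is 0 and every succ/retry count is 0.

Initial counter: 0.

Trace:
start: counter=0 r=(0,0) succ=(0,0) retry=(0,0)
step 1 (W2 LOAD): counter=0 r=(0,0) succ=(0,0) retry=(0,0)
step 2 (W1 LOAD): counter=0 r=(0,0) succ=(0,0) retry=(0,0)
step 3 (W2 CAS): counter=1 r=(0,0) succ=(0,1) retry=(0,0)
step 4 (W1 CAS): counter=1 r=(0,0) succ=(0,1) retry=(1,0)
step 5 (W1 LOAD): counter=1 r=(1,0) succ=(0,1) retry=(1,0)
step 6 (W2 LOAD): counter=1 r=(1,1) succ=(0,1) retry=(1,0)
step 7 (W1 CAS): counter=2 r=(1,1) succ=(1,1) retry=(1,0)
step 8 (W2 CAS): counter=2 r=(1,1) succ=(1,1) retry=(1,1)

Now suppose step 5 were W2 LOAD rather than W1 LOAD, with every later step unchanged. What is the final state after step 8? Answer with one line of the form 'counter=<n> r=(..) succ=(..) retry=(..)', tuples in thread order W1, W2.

(re-executing from step 5 with the substitution; state before step 5: counter=1 r=(0,0) succ=(0,1) retry=(1,0))
step 5 (W2 LOAD): counter=1 r=(0,1) succ=(0,1) retry=(1,0)
step 6 (W2 LOAD): counter=1 r=(0,1) succ=(0,1) retry=(1,0)
step 7 (W1 CAS): counter=1 r=(0,1) succ=(0,1) retry=(2,0)
step 8 (W2 CAS): counter=2 r=(0,1) succ=(0,2) retry=(2,0)

counter=2 r=(0,1) succ=(0,2) retry=(2,0)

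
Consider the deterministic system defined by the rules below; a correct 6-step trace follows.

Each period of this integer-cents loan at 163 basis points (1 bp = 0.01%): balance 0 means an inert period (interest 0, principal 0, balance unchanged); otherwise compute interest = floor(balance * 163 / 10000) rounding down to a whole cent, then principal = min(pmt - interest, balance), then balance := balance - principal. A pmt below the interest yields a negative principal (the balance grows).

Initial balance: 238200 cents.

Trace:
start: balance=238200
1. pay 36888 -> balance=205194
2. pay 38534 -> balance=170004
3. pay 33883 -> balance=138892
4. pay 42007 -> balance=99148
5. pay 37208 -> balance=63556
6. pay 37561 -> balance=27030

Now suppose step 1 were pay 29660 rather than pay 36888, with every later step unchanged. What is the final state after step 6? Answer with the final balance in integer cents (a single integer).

(re-executing from step 1 with the substitution; state before step 1: balance=238200)
1. pay 29660 -> balance=212422
2. pay 38534 -> balance=177350
3. pay 33883 -> balance=146357
4. pay 42007 -> balance=106735
5. pay 37208 -> balance=71266
6. pay 37561 -> balance=34866

34866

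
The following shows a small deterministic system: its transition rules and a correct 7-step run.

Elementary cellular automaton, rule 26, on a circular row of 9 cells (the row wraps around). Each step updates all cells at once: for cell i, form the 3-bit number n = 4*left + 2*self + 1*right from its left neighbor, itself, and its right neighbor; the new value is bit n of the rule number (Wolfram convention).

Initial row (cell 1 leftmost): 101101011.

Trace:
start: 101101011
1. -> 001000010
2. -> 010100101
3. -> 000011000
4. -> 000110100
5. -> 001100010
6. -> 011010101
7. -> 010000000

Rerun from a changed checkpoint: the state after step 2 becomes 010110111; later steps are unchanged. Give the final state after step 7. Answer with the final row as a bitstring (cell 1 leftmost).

state after step 2 := 010110111
3. -> 000100100
4. -> 001011010
5. -> 010010001
6. -> 001101010
7. -> 011000001

011000001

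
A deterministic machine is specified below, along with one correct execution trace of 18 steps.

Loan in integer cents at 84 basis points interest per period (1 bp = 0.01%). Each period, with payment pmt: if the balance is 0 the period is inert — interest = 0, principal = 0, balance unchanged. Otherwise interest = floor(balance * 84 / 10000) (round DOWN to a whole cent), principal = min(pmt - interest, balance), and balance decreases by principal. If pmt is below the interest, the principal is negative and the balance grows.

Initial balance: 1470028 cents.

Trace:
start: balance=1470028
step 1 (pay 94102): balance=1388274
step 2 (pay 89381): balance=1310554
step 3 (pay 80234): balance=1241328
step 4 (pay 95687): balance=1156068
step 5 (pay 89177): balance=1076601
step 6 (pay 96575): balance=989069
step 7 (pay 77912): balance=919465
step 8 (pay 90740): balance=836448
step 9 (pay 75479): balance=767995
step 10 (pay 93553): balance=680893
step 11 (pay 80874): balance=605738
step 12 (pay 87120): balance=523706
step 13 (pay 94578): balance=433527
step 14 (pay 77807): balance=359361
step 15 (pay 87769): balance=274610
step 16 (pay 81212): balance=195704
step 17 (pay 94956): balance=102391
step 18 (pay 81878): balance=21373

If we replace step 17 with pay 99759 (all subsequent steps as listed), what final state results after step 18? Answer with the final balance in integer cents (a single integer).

16529

(re-executing from step 17 with the substitution; state before step 17: balance=195704)
step 17 (pay 99759): balance=97588
step 18 (pay 81878): balance=16529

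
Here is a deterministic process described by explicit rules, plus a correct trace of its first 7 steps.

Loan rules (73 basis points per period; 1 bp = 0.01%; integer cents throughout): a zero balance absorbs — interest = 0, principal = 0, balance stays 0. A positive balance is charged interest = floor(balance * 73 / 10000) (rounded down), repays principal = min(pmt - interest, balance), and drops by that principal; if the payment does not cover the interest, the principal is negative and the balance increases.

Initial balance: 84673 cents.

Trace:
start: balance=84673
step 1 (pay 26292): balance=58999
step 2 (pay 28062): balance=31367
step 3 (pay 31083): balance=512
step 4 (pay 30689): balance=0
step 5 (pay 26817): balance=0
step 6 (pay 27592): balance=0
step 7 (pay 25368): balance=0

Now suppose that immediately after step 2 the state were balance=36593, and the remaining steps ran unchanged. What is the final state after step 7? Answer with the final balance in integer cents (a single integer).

state after step 2 := balance=36593
step 3 (pay 31083): balance=5777
step 4 (pay 30689): balance=0
step 5 (pay 26817): balance=0
step 6 (pay 27592): balance=0
step 7 (pay 25368): balance=0

0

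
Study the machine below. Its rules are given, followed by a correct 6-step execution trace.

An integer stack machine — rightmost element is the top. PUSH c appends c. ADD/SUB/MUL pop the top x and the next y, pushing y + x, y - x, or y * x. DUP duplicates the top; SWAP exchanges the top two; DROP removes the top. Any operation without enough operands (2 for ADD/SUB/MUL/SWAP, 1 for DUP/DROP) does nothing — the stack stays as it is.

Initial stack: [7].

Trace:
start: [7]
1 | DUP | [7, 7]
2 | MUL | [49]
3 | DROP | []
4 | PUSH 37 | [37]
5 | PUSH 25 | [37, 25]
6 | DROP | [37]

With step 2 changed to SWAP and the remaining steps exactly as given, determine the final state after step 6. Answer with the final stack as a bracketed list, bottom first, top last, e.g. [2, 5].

(re-executing from step 2 with the substitution; state before step 2: [7, 7])
2 | SWAP | [7, 7]
3 | DROP | [7]
4 | PUSH 37 | [7, 37]
5 | PUSH 25 | [7, 37, 25]
6 | DROP | [7, 37]

[7, 37]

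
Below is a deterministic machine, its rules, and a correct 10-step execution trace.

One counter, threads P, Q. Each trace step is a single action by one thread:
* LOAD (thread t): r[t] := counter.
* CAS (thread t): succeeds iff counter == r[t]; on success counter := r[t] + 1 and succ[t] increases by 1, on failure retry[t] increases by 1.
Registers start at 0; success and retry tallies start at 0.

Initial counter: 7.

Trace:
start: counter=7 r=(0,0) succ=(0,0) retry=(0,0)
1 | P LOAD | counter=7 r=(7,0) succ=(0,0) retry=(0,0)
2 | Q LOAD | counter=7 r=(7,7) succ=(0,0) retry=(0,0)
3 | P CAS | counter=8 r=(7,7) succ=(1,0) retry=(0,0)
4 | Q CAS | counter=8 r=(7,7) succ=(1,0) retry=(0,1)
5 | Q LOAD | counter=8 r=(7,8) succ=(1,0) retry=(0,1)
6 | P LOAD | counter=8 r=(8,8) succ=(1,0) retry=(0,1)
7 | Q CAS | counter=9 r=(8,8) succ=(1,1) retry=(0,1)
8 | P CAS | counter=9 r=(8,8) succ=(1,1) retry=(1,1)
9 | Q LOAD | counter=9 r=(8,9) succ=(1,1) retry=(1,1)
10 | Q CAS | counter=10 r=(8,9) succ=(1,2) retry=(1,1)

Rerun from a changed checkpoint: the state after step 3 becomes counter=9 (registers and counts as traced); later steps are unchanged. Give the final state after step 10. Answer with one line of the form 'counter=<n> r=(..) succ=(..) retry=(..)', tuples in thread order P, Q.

counter=11 r=(9,10) succ=(1,2) retry=(1,1)

state after step 3 := counter=9 r=(7,7) succ=(1,0) retry=(0,0)
4 | Q CAS | counter=9 r=(7,7) succ=(1,0) retry=(0,1)
5 | Q LOAD | counter=9 r=(7,9) succ=(1,0) retry=(0,1)
6 | P LOAD | counter=9 r=(9,9) succ=(1,0) retry=(0,1)
7 | Q CAS | counter=10 r=(9,9) succ=(1,1) retry=(0,1)
8 | P CAS | counter=10 r=(9,9) succ=(1,1) retry=(1,1)
9 | Q LOAD | counter=10 r=(9,10) succ=(1,1) retry=(1,1)
10 | Q CAS | counter=11 r=(9,10) succ=(1,2) retry=(1,1)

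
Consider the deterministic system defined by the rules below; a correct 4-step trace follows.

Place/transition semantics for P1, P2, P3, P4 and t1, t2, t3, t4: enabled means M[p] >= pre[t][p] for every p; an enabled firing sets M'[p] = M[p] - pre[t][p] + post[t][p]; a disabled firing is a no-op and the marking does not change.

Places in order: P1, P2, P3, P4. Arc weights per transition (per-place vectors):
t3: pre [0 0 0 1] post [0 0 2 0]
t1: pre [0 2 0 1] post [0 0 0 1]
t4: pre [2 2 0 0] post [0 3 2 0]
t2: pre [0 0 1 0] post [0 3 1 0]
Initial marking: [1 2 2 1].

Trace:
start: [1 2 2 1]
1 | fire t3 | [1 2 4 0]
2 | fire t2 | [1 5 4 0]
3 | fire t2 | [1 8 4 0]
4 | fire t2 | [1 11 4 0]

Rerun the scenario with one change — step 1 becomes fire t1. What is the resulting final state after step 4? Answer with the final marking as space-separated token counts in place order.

1 9 2 1

(re-executing from step 1 with the substitution; state before step 1: [1 2 2 1])
1 | fire t1 | [1 0 2 1]
2 | fire t2 | [1 3 2 1]
3 | fire t2 | [1 6 2 1]
4 | fire t2 | [1 9 2 1]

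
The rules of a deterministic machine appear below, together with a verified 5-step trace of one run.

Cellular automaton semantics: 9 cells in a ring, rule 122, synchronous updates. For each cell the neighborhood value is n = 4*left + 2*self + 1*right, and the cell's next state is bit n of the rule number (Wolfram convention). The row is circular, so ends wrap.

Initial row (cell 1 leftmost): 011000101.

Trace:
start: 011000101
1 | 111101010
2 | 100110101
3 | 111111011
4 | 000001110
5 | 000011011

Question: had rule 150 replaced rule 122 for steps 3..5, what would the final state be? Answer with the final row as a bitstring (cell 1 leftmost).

(re-executing steps 3..5 under rule 150; state before step 3: 100110101)
3 | 011000100
4 | 100101110
5 | 111100100

111100100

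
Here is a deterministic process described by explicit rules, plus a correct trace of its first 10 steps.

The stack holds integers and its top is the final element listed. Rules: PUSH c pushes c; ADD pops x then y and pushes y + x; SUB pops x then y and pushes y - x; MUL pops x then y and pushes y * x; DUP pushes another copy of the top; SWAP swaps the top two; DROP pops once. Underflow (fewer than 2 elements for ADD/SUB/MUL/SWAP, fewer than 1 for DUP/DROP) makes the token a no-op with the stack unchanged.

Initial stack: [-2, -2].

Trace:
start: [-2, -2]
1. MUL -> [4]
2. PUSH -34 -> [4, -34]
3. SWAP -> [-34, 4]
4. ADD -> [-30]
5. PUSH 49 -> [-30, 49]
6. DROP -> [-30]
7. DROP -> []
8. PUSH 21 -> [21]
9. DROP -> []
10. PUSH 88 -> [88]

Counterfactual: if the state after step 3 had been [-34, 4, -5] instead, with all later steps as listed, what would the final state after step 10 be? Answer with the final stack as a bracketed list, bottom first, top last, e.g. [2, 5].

[-34, 88]

state after step 3 := [-34, 4, -5]
4. ADD -> [-34, -1]
5. PUSH 49 -> [-34, -1, 49]
6. DROP -> [-34, -1]
7. DROP -> [-34]
8. PUSH 21 -> [-34, 21]
9. DROP -> [-34]
10. PUSH 88 -> [-34, 88]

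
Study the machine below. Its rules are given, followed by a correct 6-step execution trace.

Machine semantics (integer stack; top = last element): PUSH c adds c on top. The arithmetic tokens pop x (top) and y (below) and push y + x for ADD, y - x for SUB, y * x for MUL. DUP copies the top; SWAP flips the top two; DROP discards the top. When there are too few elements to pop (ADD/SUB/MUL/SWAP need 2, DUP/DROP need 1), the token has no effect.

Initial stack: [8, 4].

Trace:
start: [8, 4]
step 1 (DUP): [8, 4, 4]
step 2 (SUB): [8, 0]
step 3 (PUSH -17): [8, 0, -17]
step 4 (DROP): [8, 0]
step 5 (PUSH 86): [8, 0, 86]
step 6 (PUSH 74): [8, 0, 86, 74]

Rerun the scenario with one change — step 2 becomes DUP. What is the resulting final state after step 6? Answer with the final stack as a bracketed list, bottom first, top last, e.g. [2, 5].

[8, 4, 4, 4, 86, 74]

(re-executing from step 2 with the substitution; state before step 2: [8, 4, 4])
step 2 (DUP): [8, 4, 4, 4]
step 3 (PUSH -17): [8, 4, 4, 4, -17]
step 4 (DROP): [8, 4, 4, 4]
step 5 (PUSH 86): [8, 4, 4, 4, 86]
step 6 (PUSH 74): [8, 4, 4, 4, 86, 74]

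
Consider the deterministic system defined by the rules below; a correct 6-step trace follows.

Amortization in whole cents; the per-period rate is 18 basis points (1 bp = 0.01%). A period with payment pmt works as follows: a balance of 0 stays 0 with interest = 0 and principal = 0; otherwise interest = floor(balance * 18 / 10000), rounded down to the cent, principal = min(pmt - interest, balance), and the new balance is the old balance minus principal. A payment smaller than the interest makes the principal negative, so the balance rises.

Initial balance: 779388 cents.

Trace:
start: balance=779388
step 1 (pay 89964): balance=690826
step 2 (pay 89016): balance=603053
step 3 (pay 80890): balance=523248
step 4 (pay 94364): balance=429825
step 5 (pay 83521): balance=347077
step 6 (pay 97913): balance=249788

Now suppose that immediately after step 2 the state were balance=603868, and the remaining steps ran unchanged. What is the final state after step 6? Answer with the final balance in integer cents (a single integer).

state after step 2 := balance=603868
step 3 (pay 80890): balance=524064
step 4 (pay 94364): balance=430643
step 5 (pay 83521): balance=347897
step 6 (pay 97913): balance=250610

250610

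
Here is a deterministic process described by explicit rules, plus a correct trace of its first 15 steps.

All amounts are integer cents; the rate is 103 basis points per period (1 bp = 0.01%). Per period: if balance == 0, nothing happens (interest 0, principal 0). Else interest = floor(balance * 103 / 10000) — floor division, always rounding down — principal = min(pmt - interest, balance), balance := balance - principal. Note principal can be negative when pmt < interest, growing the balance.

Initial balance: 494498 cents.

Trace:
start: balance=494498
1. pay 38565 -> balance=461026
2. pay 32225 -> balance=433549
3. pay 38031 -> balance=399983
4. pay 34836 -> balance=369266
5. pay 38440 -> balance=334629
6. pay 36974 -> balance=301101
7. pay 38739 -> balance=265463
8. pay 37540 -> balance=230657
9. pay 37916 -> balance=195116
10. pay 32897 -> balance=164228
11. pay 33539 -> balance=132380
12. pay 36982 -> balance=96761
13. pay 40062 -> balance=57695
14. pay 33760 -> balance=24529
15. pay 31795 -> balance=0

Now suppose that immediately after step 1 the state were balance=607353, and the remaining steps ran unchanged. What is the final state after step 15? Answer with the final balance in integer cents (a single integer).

161887

state after step 1 := balance=607353
2. pay 32225 -> balance=581383
3. pay 38031 -> balance=549340
4. pay 34836 -> balance=520162
5. pay 38440 -> balance=487079
6. pay 36974 -> balance=455121
7. pay 38739 -> balance=421069
8. pay 37540 -> balance=387866
9. pay 37916 -> balance=353945
10. pay 32897 -> balance=324693
11. pay 33539 -> balance=294498
12. pay 36982 -> balance=260549
13. pay 40062 -> balance=223170
14. pay 33760 -> balance=191708
15. pay 31795 -> balance=161887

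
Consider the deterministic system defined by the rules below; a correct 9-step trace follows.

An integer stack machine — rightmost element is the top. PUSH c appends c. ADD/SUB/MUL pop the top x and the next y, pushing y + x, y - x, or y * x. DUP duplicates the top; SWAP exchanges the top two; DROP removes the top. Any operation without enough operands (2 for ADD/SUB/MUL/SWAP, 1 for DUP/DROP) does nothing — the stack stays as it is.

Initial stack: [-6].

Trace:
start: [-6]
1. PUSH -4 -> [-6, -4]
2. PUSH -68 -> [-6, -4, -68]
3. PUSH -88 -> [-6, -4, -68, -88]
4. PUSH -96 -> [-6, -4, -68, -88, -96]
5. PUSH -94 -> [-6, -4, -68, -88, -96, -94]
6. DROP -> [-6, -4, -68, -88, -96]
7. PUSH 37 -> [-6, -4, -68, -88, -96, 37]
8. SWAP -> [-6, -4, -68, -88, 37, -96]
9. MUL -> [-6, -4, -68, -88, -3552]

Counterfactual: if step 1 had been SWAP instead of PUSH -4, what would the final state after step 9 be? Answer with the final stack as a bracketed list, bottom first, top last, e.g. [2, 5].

[-6, -68, -88, -3552]

(re-executing from step 1 with the substitution; state before step 1: [-6])
1. SWAP -> [-6]
2. PUSH -68 -> [-6, -68]
3. PUSH -88 -> [-6, -68, -88]
4. PUSH -96 -> [-6, -68, -88, -96]
5. PUSH -94 -> [-6, -68, -88, -96, -94]
6. DROP -> [-6, -68, -88, -96]
7. PUSH 37 -> [-6, -68, -88, -96, 37]
8. SWAP -> [-6, -68, -88, 37, -96]
9. MUL -> [-6, -68, -88, -3552]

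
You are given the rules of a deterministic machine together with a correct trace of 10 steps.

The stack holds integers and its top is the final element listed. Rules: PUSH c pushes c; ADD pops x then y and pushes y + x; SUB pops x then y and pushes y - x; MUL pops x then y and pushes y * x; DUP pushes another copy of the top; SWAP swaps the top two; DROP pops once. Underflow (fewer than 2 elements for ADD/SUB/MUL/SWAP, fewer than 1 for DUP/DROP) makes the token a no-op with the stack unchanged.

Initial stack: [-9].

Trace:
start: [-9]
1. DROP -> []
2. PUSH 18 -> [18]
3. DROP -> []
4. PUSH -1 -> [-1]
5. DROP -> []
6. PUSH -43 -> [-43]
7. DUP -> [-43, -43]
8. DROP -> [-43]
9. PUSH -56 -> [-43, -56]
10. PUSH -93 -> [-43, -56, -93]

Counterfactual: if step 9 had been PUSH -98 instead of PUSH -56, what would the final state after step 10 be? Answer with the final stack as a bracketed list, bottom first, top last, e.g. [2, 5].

(re-executing from step 9 with the substitution; state before step 9: [-43])
9. PUSH -98 -> [-43, -98]
10. PUSH -93 -> [-43, -98, -93]

[-43, -98, -93]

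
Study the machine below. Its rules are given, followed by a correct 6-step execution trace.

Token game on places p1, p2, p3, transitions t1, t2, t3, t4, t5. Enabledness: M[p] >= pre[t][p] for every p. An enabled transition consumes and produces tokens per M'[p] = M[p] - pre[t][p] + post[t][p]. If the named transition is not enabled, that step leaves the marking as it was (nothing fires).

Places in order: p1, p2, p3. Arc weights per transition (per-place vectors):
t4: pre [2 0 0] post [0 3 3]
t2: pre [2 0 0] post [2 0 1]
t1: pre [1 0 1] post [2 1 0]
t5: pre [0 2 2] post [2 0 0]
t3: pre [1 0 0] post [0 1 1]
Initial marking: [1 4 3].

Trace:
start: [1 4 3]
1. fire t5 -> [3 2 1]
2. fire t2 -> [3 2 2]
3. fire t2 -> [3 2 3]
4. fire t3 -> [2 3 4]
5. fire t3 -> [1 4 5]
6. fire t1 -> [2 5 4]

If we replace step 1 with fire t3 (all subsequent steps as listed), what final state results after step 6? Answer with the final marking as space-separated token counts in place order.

(re-executing from step 1 with the substitution; state before step 1: [1 4 3])
1. fire t3 -> [0 5 4]
2. fire t2 -> [0 5 4]
3. fire t2 -> [0 5 4]
4. fire t3 -> [0 5 4]
5. fire t3 -> [0 5 4]
6. fire t1 -> [0 5 4]

0 5 4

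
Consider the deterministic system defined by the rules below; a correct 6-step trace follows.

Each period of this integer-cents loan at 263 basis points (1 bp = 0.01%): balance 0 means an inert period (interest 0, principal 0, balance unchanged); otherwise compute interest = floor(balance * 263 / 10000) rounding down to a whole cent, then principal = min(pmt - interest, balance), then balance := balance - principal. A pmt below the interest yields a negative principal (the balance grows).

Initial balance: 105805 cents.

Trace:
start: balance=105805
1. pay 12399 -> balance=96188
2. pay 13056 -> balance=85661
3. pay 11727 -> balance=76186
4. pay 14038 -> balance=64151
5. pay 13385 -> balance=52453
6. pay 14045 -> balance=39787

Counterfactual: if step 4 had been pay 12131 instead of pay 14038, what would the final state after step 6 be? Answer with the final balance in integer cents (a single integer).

41795

(re-executing from step 4 with the substitution; state before step 4: balance=76186)
4. pay 12131 -> balance=66058
5. pay 13385 -> balance=54410
6. pay 14045 -> balance=41795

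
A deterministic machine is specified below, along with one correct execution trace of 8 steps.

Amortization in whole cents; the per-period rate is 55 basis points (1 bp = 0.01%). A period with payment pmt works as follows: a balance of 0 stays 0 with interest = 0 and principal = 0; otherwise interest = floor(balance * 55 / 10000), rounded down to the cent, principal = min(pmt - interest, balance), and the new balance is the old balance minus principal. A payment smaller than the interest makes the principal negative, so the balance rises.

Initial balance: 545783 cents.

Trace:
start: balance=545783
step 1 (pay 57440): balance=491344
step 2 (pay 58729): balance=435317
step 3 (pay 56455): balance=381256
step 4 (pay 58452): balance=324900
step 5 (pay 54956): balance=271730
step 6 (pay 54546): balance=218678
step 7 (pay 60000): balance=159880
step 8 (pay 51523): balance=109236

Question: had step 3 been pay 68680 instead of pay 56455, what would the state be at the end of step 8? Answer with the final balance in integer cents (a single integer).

(re-executing from step 3 with the substitution; state before step 3: balance=435317)
step 3 (pay 68680): balance=369031
step 4 (pay 58452): balance=312608
step 5 (pay 54956): balance=259371
step 6 (pay 54546): balance=206251
step 7 (pay 60000): balance=147385
step 8 (pay 51523): balance=96672

96672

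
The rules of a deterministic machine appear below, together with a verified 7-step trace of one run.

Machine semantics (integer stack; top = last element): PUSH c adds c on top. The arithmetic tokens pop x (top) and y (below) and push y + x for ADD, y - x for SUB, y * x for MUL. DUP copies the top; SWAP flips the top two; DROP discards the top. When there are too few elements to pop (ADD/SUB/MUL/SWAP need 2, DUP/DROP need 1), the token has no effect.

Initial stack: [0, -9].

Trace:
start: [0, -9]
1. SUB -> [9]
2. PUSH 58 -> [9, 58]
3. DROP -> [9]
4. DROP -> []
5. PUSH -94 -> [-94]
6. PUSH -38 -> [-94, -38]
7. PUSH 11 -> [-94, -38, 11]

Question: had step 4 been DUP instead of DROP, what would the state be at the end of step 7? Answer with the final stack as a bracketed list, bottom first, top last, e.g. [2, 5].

(re-executing from step 4 with the substitution; state before step 4: [9])
4. DUP -> [9, 9]
5. PUSH -94 -> [9, 9, -94]
6. PUSH -38 -> [9, 9, -94, -38]
7. PUSH 11 -> [9, 9, -94, -38, 11]

[9, 9, -94, -38, 11]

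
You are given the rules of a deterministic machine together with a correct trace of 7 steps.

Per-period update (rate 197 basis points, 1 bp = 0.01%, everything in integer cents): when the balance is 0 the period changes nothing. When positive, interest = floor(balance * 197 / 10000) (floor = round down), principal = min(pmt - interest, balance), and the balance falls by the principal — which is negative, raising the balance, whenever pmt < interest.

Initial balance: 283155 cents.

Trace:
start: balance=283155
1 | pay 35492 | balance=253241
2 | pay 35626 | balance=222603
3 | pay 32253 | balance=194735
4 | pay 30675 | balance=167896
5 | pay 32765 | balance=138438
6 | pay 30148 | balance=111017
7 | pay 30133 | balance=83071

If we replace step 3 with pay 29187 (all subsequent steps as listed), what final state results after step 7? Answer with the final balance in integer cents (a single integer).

(re-executing from step 3 with the substitution; state before step 3: balance=222603)
3 | pay 29187 | balance=197801
4 | pay 30675 | balance=171022
5 | pay 32765 | balance=141626
6 | pay 30148 | balance=114268
7 | pay 30133 | balance=86386

86386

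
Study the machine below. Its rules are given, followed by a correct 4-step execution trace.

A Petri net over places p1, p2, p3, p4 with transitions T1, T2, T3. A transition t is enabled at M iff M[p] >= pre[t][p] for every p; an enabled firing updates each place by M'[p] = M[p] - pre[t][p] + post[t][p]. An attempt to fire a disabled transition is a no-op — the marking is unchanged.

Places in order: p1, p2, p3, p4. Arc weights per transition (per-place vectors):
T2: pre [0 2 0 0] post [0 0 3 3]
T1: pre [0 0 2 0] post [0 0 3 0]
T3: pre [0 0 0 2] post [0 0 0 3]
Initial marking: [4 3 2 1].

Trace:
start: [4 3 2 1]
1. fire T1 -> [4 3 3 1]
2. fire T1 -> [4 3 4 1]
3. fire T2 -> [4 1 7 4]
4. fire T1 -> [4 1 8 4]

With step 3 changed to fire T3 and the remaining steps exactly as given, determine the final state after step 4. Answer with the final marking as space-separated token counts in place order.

(re-executing from step 3 with the substitution; state before step 3: [4 3 4 1])
3. fire T3 -> [4 3 4 1]
4. fire T1 -> [4 3 5 1]

4 3 5 1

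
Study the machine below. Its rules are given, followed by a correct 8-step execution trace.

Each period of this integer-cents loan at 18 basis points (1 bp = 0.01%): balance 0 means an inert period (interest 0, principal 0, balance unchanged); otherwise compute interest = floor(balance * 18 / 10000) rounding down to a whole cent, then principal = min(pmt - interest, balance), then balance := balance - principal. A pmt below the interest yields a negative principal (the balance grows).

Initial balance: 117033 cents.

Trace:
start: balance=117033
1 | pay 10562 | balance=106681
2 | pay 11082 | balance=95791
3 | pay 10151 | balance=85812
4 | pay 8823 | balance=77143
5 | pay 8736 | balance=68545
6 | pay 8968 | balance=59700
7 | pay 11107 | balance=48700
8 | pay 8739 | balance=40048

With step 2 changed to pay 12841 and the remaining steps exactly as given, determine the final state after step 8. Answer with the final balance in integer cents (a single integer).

(re-executing from step 2 with the substitution; state before step 2: balance=106681)
2 | pay 12841 | balance=94032
3 | pay 10151 | balance=84050
4 | pay 8823 | balance=75378
5 | pay 8736 | balance=66777
6 | pay 8968 | balance=57929
7 | pay 11107 | balance=46926
8 | pay 8739 | balance=38271

38271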